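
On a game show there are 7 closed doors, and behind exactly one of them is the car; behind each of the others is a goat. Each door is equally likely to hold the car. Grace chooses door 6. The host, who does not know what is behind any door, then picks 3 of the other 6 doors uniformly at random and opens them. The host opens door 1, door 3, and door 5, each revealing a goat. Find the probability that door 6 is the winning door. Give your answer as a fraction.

Because the host chose which doors to open without knowing where the car is, the choice is independent of the prize location. Learning that none of the 3 opened doors holds the car simply rules out those 3 locations and leaves the remaining 4 doors still equally likely by symmetry.
So P(the car behind door 6) = 1/4.

1/4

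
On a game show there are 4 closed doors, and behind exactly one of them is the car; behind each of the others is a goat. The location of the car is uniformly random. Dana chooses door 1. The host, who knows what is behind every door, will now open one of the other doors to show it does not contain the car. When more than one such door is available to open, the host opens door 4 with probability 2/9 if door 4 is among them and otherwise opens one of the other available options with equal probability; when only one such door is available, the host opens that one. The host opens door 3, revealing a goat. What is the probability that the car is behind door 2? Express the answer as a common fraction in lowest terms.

Apply Bayes' rule, conditioning on where the car actually is.
If it is behind door 1 (prior 1/4): door 4 is available but not opened; door 3 gets probability (1 − 2/9)/2 = 7/18; weight (1/4)·(7/18) = 7/72.
If it is behind door 2 (prior 1/4): door 4 is available but not opened, probability 7/9; weight (1/4)·(7/9) = 7/36.
If it is behind door 3 (prior 1/4): the host opened door 3, so this case is ruled out; weight (1/4)·0 = 0.
If it is behind door 4 (prior 1/4): door 4 holds the prize so is unavailable; the host chooses uniformly among the 2 others, probability 1/2; weight (1/4)·(1/2) = 1/8.
The weights sum to 5/12.
So P(the car behind door 2 | the host opened door 3) = (7/36) / (5/12) = 7/15.

7/15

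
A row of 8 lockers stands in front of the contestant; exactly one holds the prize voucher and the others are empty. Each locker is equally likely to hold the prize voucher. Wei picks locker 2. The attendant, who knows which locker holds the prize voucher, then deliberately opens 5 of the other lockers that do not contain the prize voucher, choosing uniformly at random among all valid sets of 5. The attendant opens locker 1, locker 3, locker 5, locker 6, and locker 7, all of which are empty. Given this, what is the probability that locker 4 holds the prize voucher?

Condition on the true location of the prize voucher.
If it is in any of lockers 1, 3, 5, 6, and 7 (prior 1/8 each): that locker was opened and seen not to hold the prize — ruled out; weight (1/8)·0 = 0 each.
If it is in locker 2 (prior 1/8): the attendant has 21 equally likely choices, so probability 1/21; weight (1/8)·(1/21) = 1/168.
If it is in either of lockers 4 and 8 (prior 1/8 each): the attendant has 6 equally likely choices, so probability 1/6; weight (1/8)·(1/6) = 1/48 each.
The weights sum to 1/21.
So P(the prize voucher in locker 4 | the attendant opened locker 1, locker 3, locker 5, locker 6, and locker 7) = (1/48) / (1/21) = 7/16.

7/16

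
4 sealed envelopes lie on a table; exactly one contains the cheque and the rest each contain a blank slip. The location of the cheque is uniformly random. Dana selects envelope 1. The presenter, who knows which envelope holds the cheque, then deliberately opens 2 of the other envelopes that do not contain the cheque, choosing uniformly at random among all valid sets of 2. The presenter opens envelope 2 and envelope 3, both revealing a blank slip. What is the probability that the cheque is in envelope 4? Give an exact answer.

3/4

Condition on the true location of the cheque.
If it is in envelope 1 (prior 1/4): the presenter has 3 equally likely choices, so probability 1/3; weight (1/4)·(1/3) = 1/12.
If it is in either of envelopes 2 and 3 (prior 1/4 each): that envelope was opened and seen not to hold the prize — ruled out; weight (1/4)·0 = 0 each.
If it is in envelope 4 (prior 1/4): the presenter has no choice, probability 1; weight (1/4)·1 = 1/4.
The weights sum to 1/3.
So P(the cheque in envelope 4 | the presenter opened envelope 2 and envelope 3) = (1/4) / (1/3) = 3/4.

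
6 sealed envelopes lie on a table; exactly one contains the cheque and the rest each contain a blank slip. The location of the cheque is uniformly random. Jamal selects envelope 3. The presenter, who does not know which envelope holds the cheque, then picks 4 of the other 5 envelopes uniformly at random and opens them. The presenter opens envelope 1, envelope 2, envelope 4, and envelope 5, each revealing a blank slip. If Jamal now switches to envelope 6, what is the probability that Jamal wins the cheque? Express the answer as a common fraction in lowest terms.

1/2

Condition on the true location of the cheque.
If it is in any of envelopes 1, 2, 4, and 5 (prior 1/6 each): that envelope was opened and seen not to hold the prize — ruled out; weight (1/6)·0 = 0 each.
If it is in either of envelopes 3 and 6 (prior 1/6 each): the presenter picks exactly this set with probability 1/5 regardless, and none is the prize; weight (1/6)·(1/5) = 1/30 each.
The weights sum to 1/15.
So P(the cheque in envelope 6 | the presenter opened envelope 1, envelope 2, envelope 4, and envelope 5) = (1/30) / (1/15) = 1/2.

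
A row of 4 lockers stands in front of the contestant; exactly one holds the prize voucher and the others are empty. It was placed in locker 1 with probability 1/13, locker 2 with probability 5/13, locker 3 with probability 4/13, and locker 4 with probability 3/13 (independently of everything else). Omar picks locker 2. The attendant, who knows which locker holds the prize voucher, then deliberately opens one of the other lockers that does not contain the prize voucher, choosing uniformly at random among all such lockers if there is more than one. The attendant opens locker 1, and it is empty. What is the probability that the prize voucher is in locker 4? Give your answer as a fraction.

Apply Bayes' rule, conditioning on where the prize voucher actually is.
If it is in locker 1 (prior 1/13): the attendant opened locker 1, so this case is ruled out; weight (1/13)·0 = 0.
If it is in locker 2 (prior 5/13): the attendant has 3 equally likely choices, so probability 1/3; weight (5/13)·(1/3) = 5/39.
If it is in locker 3 (prior 4/13): the attendant has 2 equally likely choices, so probability 1/2; weight (4/13)·(1/2) = 2/13.
If it is in locker 4 (prior 3/13): the attendant has 2 equally likely choices, so probability 1/2; weight (3/13)·(1/2) = 3/26.
The weights sum to 31/78.
So P(the prize voucher in locker 4 | the attendant opened locker 1) = (3/26) / (31/78) = 9/31.

9/31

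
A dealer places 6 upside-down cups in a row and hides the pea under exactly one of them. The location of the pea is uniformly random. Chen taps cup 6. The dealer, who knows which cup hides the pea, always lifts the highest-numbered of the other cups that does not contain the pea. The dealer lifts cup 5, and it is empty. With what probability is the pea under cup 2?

1/5

Apply Bayes' rule, conditioning on where the pea actually is.
If it is under any of cups 1, 2, 3, 4, and 6 (prior 1/6 each): cup 5 is the highest-numbered option available, probability 1; weight (1/6)·1 = 1/6 each.
If it is under cup 5 (prior 1/6): the dealer opened cup 5, so this case is ruled out; weight (1/6)·0 = 0.
The weights sum to 5/6.
So P(the pea under cup 2 | the dealer opened cup 5) = (1/6) / (5/6) = 1/5.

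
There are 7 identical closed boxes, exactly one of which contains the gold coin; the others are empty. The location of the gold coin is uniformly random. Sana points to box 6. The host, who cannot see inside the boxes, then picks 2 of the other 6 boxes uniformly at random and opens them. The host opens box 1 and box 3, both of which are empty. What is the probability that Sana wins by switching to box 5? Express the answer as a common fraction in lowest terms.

Apply Bayes' rule, conditioning on where the gold coin actually is.
If it is in either of boxes 1 and 3 (prior 1/7 each): that box was opened and seen not to hold the prize — ruled out; weight (1/7)·0 = 0 each.
If it is in any of boxes 2, 4, 5, 6, and 7 (prior 1/7 each): the host picks exactly this set with probability 1/15 regardless, and none is the prize; weight (1/7)·(1/15) = 1/105 each.
The weights sum to 1/21.
So P(the gold coin in box 5 | the host opened box 1 and box 3) = (1/105) / (1/21) = 1/5.

1/5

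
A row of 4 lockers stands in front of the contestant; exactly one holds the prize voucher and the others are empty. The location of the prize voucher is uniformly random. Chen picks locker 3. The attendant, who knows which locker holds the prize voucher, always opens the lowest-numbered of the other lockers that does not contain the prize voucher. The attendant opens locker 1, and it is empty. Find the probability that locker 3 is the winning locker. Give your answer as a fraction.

Apply Bayes' rule, conditioning on where the prize voucher actually is.
If it is in locker 1 (prior 1/4): the attendant opened locker 1, so this case is ruled out; weight (1/4)·0 = 0.
If it is in any of lockers 2, 3, and 4 (prior 1/4 each): locker 1 is the lowest-numbered option available, probability 1; weight (1/4)·1 = 1/4 each.
The weights sum to 3/4.
So P(the prize voucher in locker 3 | the attendant opened locker 1) = (1/4) / (3/4) = 1/3.

1/3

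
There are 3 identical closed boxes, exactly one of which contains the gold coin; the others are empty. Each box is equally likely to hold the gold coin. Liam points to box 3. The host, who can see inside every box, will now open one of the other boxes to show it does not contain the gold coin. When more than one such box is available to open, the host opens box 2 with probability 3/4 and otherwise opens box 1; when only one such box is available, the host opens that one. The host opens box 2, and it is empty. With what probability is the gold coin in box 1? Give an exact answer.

Condition on the true location of the gold coin.
If it is in box 1 (prior 1/3): only box 2 is available, probability 1; weight (1/3)·1 = 1/3.
If it is in box 2 (prior 1/3): the host opened box 2, so this case is ruled out; weight (1/3)·0 = 0.
If it is in box 3 (prior 1/3): box 2 is available, opened with probability 3/4; weight (1/3)·(3/4) = 1/4.
The weights sum to 7/12.
So P(the gold coin in box 1 | the host opened box 2) = (1/3) / (7/12) = 4/7.

4/7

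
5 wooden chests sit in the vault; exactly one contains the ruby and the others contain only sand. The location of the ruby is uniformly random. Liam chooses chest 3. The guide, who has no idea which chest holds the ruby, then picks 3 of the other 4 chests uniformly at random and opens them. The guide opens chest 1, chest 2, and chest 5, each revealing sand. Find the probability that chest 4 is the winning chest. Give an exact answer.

1/2

Consider each possible location of the ruby in turn.
If it is in any of chests 1, 2, and 5 (prior 1/5 each): that chest was opened and seen not to hold the prize — ruled out; weight (1/5)·0 = 0 each.
If it is in either of chests 3 and 4 (prior 1/5 each): the guide picks exactly this set with probability 1/4 regardless, and none is the prize; weight (1/5)·(1/4) = 1/20 each.
The weights sum to 1/10.
So P(the ruby in chest 4 | the guide opened chest 1, chest 2, and chest 5) = (1/20) / (1/10) = 1/2.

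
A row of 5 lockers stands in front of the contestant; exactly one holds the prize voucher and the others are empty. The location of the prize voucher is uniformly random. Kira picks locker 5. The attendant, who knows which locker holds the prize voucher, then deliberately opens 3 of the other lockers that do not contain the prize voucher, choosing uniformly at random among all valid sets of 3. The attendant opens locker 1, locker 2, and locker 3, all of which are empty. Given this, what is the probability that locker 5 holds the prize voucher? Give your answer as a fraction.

Apply Bayes' rule, conditioning on where the prize voucher actually is.
If it is in any of lockers 1, 2, and 3 (prior 1/5 each): that locker was opened and seen not to hold the prize — ruled out; weight (1/5)·0 = 0 each.
If it is in locker 4 (prior 1/5): the attendant has no choice, probability 1; weight (1/5)·1 = 1/5.
If it is in locker 5 (prior 1/5): the attendant has 4 equally likely choices, so probability 1/4; weight (1/5)·(1/4) = 1/20.
The weights sum to 1/4.
So P(the prize voucher in locker 5 | the attendant opened locker 1, locker 2, and locker 3) = (1/20) / (1/4) = 1/5.

1/5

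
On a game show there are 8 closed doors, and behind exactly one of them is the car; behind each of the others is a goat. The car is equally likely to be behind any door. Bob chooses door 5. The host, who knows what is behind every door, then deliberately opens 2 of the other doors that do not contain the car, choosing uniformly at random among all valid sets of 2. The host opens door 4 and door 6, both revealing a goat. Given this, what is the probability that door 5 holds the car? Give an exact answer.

1/8

Condition on the true location of the car.
If it is behind any of doors 1, 2, 3, 7, and 8 (prior 1/8 each): the host has 15 equally likely choices, so probability 1/15; weight (1/8)·(1/15) = 1/120 each.
If it is behind either of doors 4 and 6 (prior 1/8 each): that door was opened and seen not to hold the prize — ruled out; weight (1/8)·0 = 0 each.
If it is behind door 5 (prior 1/8): the host has 21 equally likely choices, so probability 1/21; weight (1/8)·(1/21) = 1/168.
The weights sum to 1/21.
So P(the car behind door 5 | the host opened door 4 and door 6) = (1/168) / (1/21) = 1/8.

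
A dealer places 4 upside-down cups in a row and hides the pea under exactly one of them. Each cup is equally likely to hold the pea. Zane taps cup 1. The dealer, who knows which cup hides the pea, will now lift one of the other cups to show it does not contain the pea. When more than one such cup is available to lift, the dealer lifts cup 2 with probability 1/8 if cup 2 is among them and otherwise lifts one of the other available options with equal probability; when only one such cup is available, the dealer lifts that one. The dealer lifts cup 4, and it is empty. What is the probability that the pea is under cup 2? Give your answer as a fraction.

8/29

Consider each possible location of the pea in turn.
If it is under cup 1 (prior 1/4): cup 2 is available but not opened; cup 4 gets probability (1 − 1/8)/2 = 7/16; weight (1/4)·(7/16) = 7/64.
If it is under cup 2 (prior 1/4): cup 2 holds the prize so is unavailable; the dealer chooses uniformly among the 2 others, probability 1/2; weight (1/4)·(1/2) = 1/8.
If it is under cup 3 (prior 1/4): cup 2 is available but not opened, probability 7/8; weight (1/4)·(7/8) = 7/32.
If it is under cup 4 (prior 1/4): the dealer opened cup 4, so this case is ruled out; weight (1/4)·0 = 0.
The weights sum to 29/64.
So P(the pea under cup 2 | the dealer opened cup 4) = (1/8) / (29/64) = 8/29.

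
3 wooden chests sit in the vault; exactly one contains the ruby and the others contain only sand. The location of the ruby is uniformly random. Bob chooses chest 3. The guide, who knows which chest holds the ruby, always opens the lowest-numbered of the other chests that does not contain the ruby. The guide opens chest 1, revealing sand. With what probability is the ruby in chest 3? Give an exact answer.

1/2

Consider each possible location of the ruby in turn.
If it is in chest 1 (prior 1/3): the guide opened chest 1, so this case is ruled out; weight (1/3)·0 = 0.
If it is in either of chests 2 and 3 (prior 1/3 each): chest 1 is the lowest-numbered option available, probability 1; weight (1/3)·1 = 1/3 each.
The weights sum to 2/3.
So P(the ruby in chest 3 | the guide opened chest 1) = (1/3) / (2/3) = 1/2.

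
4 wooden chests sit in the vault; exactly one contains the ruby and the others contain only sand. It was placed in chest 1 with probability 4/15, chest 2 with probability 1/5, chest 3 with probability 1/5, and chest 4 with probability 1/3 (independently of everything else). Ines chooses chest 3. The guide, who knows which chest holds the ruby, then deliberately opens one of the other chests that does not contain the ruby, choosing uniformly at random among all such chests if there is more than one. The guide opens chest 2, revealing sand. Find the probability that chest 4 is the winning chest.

Consider each possible location of the ruby in turn.
If it is in chest 1 (prior 4/15): the guide has 2 equally likely choices, so probability 1/2; weight (4/15)·(1/2) = 2/15.
If it is in chest 2 (prior 1/5): the guide opened chest 2, so this case is ruled out; weight (1/5)·0 = 0.
If it is in chest 3 (prior 1/5): the guide has 3 equally likely choices, so probability 1/3; weight (1/5)·(1/3) = 1/15.
If it is in chest 4 (prior 1/3): the guide has 2 equally likely choices, so probability 1/2; weight (1/3)·(1/2) = 1/6.
The weights sum to 11/30.
So P(the ruby in chest 4 | the guide opened chest 2) = (1/6) / (11/30) = 5/11.

5/11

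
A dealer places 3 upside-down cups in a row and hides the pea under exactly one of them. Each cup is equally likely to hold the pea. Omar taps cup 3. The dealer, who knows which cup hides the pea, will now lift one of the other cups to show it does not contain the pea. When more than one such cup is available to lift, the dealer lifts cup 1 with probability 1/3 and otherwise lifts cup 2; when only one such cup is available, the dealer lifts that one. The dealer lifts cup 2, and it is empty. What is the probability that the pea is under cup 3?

2/5

Apply Bayes' rule, conditioning on where the pea actually is.
If it is under cup 1 (prior 1/3): only cup 2 is available, probability 1; weight (1/3)·1 = 1/3.
If it is under cup 2 (prior 1/3): the dealer opened cup 2, so this case is ruled out; weight (1/3)·0 = 0.
If it is under cup 3 (prior 1/3): cup 1 is available but not opened, probability 2/3; weight (1/3)·(2/3) = 2/9.
The weights sum to 5/9.
So P(the pea under cup 3 | the dealer opened cup 2) = (2/9) / (5/9) = 2/5.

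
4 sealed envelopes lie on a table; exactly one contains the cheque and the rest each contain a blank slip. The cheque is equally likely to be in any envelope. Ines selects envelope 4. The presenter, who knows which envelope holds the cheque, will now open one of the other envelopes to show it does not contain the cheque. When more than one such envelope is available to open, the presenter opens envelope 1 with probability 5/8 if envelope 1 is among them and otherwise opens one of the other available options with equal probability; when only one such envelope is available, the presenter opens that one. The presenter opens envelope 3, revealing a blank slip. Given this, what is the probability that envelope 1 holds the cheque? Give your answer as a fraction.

8/17

Consider each possible location of the cheque in turn.
If it is in envelope 1 (prior 1/4): envelope 1 holds the prize so is unavailable; the presenter chooses uniformly among the 2 others, probability 1/2; weight (1/4)·(1/2) = 1/8.
If it is in envelope 2 (prior 1/4): envelope 1 is available but not opened, probability 3/8; weight (1/4)·(3/8) = 3/32.
If it is in envelope 3 (prior 1/4): the presenter opened envelope 3, so this case is ruled out; weight (1/4)·0 = 0.
If it is in envelope 4 (prior 1/4): envelope 1 is available but not opened; envelope 3 gets probability (1 − 5/8)/2 = 3/16; weight (1/4)·(3/16) = 3/64.
The weights sum to 17/64.
So P(the cheque in envelope 1 | the presenter opened envelope 3) = (1/8) / (17/64) = 8/17.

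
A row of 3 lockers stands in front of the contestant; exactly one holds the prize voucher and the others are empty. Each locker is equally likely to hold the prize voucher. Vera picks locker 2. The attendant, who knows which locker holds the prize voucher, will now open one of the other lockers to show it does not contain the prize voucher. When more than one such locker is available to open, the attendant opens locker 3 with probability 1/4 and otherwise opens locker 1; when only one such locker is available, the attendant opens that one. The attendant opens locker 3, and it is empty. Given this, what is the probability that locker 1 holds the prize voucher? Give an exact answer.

4/5

Condition on the true location of the prize voucher.
If it is in locker 1 (prior 1/3): only locker 3 is available, probability 1; weight (1/3)·1 = 1/3.
If it is in locker 2 (prior 1/3): locker 3 is available, opened with probability 1/4; weight (1/3)·(1/4) = 1/12.
If it is in locker 3 (prior 1/3): the attendant opened locker 3, so this case is ruled out; weight (1/3)·0 = 0.
The weights sum to 5/12.
So P(the prize voucher in locker 1 | the attendant opened locker 3) = (1/3) / (5/12) = 4/5.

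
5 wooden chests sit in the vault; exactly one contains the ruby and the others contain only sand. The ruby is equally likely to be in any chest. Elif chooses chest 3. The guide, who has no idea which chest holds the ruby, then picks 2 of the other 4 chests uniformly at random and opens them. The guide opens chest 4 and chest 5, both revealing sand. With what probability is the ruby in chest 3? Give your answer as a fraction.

Consider each possible location of the ruby in turn.
If it is in any of chests 1, 2, and 3 (prior 1/5 each): the guide picks exactly this set with probability 1/6 regardless, and none is the prize; weight (1/5)·(1/6) = 1/30 each.
If it is in either of chests 4 and 5 (prior 1/5 each): that chest was opened and seen not to hold the prize — ruled out; weight (1/5)·0 = 0 each.
The weights sum to 1/10.
So P(the ruby in chest 3 | the guide opened chest 4 and chest 5) = (1/30) / (1/10) = 1/3.

1/3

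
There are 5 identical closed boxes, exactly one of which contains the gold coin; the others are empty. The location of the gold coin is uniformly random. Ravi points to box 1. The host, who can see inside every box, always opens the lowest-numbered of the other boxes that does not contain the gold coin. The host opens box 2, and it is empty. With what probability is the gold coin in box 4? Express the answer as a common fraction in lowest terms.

1/4

Condition on the true location of the gold coin.
If it is in any of boxes 1, 3, 4, and 5 (prior 1/5 each): box 2 is the lowest-numbered option available, probability 1; weight (1/5)·1 = 1/5 each.
If it is in box 2 (prior 1/5): the host opened box 2, so this case is ruled out; weight (1/5)·0 = 0.
The weights sum to 4/5.
So P(the gold coin in box 4 | the host opened box 2) = (1/5) / (4/5) = 1/4.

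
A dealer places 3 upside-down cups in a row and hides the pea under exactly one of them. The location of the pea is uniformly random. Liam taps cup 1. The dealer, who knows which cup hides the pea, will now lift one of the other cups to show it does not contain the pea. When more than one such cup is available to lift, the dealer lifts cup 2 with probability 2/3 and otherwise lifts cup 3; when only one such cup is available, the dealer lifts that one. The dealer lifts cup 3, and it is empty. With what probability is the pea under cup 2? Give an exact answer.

Consider each possible location of the pea in turn.
If it is under cup 1 (prior 1/3): cup 2 is available but not opened, probability 1/3; weight (1/3)·(1/3) = 1/9.
If it is under cup 2 (prior 1/3): only cup 3 is available, probability 1; weight (1/3)·1 = 1/3.
If it is under cup 3 (prior 1/3): the dealer opened cup 3, so this case is ruled out; weight (1/3)·0 = 0.
The weights sum to 4/9.
So P(the pea under cup 2 | the dealer opened cup 3) = (1/3) / (4/9) = 3/4.

3/4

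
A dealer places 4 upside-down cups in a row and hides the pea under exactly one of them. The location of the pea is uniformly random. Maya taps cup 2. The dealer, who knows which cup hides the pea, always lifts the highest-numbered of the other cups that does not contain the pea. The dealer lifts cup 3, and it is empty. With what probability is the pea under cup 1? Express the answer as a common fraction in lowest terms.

Apply Bayes' rule, conditioning on where the pea actually is.
If it is under either of cups 1 and 2 (prior 1/4 each): the dealer would have opened cup 4 instead, probability 0; weight (1/4)·0 = 0 each.
If it is under cup 3 (prior 1/4): the dealer opened cup 3, so this case is ruled out; weight (1/4)·0 = 0.
If it is under cup 4 (prior 1/4): cup 3 is the highest-numbered option available, probability 1; weight (1/4)·1 = 1/4.
The weights sum to 1/4.
So P(the pea under cup 1 | the dealer opened cup 3) = 0 / (1/4) = 0.

0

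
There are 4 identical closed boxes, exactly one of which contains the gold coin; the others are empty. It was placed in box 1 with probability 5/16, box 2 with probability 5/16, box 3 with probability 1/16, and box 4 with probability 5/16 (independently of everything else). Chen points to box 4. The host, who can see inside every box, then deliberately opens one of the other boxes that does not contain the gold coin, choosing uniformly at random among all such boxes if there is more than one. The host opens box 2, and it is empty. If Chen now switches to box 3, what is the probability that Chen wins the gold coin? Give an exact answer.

Apply Bayes' rule, conditioning on where the gold coin actually is.
If it is in box 1 (prior 5/16): the host has 2 equally likely choices, so probability 1/2; weight (5/16)·(1/2) = 5/32.
If it is in box 2 (prior 5/16): the host opened box 2, so this case is ruled out; weight (5/16)·0 = 0.
If it is in box 3 (prior 1/16): the host has 2 equally likely choices, so probability 1/2; weight (1/16)·(1/2) = 1/32.
If it is in box 4 (prior 5/16): the host has 3 equally likely choices, so probability 1/3; weight (5/16)·(1/3) = 5/48.
The weights sum to 7/24.
So P(the gold coin in box 3 | the host opened box 2) = (1/32) / (7/24) = 3/28.

3/28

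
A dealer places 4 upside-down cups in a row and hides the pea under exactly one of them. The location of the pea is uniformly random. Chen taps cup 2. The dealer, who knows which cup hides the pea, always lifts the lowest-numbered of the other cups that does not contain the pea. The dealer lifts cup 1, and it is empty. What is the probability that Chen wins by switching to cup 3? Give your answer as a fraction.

1/3

Apply Bayes' rule, conditioning on where the pea actually is.
If it is under cup 1 (prior 1/4): the dealer opened cup 1, so this case is ruled out; weight (1/4)·0 = 0.
If it is under any of cups 2, 3, and 4 (prior 1/4 each): cup 1 is the lowest-numbered option available, probability 1; weight (1/4)·1 = 1/4 each.
The weights sum to 3/4.
So P(the pea under cup 3 | the dealer opened cup 1) = (1/4) / (3/4) = 1/3.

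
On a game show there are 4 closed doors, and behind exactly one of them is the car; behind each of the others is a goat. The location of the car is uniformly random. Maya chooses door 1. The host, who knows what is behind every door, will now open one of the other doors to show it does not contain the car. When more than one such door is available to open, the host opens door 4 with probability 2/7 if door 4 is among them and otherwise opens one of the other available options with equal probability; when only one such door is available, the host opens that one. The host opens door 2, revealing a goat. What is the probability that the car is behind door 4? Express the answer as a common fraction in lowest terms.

7/22

Apply Bayes' rule, conditioning on where the car actually is.
If it is behind door 1 (prior 1/4): door 4 is available but not opened; door 2 gets probability (1 − 2/7)/2 = 5/14; weight (1/4)·(5/14) = 5/56.
If it is behind door 2 (prior 1/4): the host opened door 2, so this case is ruled out; weight (1/4)·0 = 0.
If it is behind door 3 (prior 1/4): door 4 is available but not opened, probability 5/7; weight (1/4)·(5/7) = 5/28.
If it is behind door 4 (prior 1/4): door 4 holds the prize so is unavailable; the host chooses uniformly among the 2 others, probability 1/2; weight (1/4)·(1/2) = 1/8.
The weights sum to 11/28.
So P(the car behind door 4 | the host opened door 2) = (1/8) / (11/28) = 7/22.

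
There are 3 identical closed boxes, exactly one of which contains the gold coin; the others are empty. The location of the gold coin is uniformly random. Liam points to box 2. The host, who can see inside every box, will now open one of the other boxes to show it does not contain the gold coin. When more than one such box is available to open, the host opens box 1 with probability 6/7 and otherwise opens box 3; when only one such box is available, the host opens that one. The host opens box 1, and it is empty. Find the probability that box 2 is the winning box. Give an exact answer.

6/13

Condition on the true location of the gold coin.
If it is in box 1 (prior 1/3): the host opened box 1, so this case is ruled out; weight (1/3)·0 = 0.
If it is in box 2 (prior 1/3): box 1 is available, opened with probability 6/7; weight (1/3)·(6/7) = 2/7.
If it is in box 3 (prior 1/3): only box 1 is available, probability 1; weight (1/3)·1 = 1/3.
The weights sum to 13/21.
So P(the gold coin in box 2 | the host opened box 1) = (2/7) / (13/21) = 6/13.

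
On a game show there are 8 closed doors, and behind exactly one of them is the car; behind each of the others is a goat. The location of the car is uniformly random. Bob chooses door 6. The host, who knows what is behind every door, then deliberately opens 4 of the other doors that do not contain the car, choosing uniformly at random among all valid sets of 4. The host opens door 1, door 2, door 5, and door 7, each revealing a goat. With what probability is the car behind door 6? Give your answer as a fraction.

Consider each possible location of the car in turn.
If it is behind any of doors 1, 2, 5, and 7 (prior 1/8 each): that door was opened and seen not to hold the prize — ruled out; weight (1/8)·0 = 0 each.
If it is behind any of doors 3, 4, and 8 (prior 1/8 each): the host has 15 equally likely choices, so probability 1/15; weight (1/8)·(1/15) = 1/120 each.
If it is behind door 6 (prior 1/8): the host has 35 equally likely choices, so probability 1/35; weight (1/8)·(1/35) = 1/280.
The weights sum to 1/35.
So P(the car behind door 6 | the host opened door 1, door 2, door 5, and door 7) = (1/280) / (1/35) = 1/8.

1/8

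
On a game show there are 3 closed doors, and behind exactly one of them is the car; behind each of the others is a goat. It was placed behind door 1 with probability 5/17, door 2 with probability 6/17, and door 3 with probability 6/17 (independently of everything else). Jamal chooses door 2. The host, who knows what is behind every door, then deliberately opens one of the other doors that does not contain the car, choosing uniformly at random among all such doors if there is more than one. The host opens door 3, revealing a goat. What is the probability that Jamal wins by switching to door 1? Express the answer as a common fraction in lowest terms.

5/8

Consider each possible location of the car in turn.
If it is behind door 1 (prior 5/17): the host has no choice, probability 1; weight (5/17)·1 = 5/17.
If it is behind door 2 (prior 6/17): the host has 2 equally likely choices, so probability 1/2; weight (6/17)·(1/2) = 3/17.
If it is behind door 3 (prior 6/17): the host opened door 3, so this case is ruled out; weight (6/17)·0 = 0.
The weights sum to 8/17.
So P(the car behind door 1 | the host opened door 3) = (5/17) / (8/17) = 5/8.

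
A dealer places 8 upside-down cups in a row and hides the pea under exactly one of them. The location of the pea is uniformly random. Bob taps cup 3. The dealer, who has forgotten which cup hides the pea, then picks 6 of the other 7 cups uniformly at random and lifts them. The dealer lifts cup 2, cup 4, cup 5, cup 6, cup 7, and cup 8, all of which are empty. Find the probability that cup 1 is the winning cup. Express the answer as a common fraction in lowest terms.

Consider each possible location of the pea in turn.
If it is under either of cups 1 and 3 (prior 1/8 each): the dealer picks exactly this set with probability 1/7 regardless, and none is the prize; weight (1/8)·(1/7) = 1/56 each.
If it is under any of cups 2, 4, 5, 6, 7, and 8 (prior 1/8 each): that cup was opened and seen not to hold the prize — ruled out; weight (1/8)·0 = 0 each.
The weights sum to 1/28.
So P(the pea under cup 1 | the dealer opened cup 2, cup 4, cup 5, cup 6, cup 7, and cup 8) = (1/56) / (1/28) = 1/2.

1/2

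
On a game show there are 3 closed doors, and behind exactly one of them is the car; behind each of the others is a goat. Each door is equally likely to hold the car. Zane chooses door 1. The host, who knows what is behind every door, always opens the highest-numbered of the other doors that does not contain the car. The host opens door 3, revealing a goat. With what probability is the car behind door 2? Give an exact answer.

Apply Bayes' rule, conditioning on where the car actually is.
If it is behind either of doors 1 and 2 (prior 1/3 each): door 3 is the highest-numbered option available, probability 1; weight (1/3)·1 = 1/3 each.
If it is behind door 3 (prior 1/3): the host opened door 3, so this case is ruled out; weight (1/3)·0 = 0.
The weights sum to 2/3.
So P(the car behind door 2 | the host opened door 3) = (1/3) / (2/3) = 1/2.

1/2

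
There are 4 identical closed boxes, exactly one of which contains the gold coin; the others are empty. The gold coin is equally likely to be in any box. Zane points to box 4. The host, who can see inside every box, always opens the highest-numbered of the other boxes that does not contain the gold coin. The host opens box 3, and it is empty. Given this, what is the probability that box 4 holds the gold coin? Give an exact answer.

1/3

Condition on the true location of the gold coin.
If it is in any of boxes 1, 2, and 4 (prior 1/4 each): box 3 is the highest-numbered option available, probability 1; weight (1/4)·1 = 1/4 each.
If it is in box 3 (prior 1/4): the host opened box 3, so this case is ruled out; weight (1/4)·0 = 0.
The weights sum to 3/4.
So P(the gold coin in box 4 | the host opened box 3) = (1/4) / (3/4) = 1/3.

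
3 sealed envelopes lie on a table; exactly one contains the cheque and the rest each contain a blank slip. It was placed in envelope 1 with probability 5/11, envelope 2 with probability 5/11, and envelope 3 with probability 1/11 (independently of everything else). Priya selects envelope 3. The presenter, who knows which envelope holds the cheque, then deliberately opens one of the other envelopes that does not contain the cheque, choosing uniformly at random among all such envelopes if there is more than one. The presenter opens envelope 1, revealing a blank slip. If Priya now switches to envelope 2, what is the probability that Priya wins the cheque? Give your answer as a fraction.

Apply Bayes' rule, conditioning on where the cheque actually is.
If it is in envelope 1 (prior 5/11): the presenter opened envelope 1, so this case is ruled out; weight (5/11)·0 = 0.
If it is in envelope 2 (prior 5/11): the presenter has no choice, probability 1; weight (5/11)·1 = 5/11.
If it is in envelope 3 (prior 1/11): the presenter has 2 equally likely choices, so probability 1/2; weight (1/11)·(1/2) = 1/22.
The weights sum to 1/2.
So P(the cheque in envelope 2 | the presenter opened envelope 1) = (5/11) / (1/2) = 10/11.

10/11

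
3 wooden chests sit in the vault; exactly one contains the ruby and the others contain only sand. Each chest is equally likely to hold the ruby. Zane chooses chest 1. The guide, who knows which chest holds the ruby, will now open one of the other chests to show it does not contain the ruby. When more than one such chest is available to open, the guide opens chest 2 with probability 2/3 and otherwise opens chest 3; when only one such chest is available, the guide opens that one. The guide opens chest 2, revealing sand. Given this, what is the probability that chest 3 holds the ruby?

Consider each possible location of the ruby in turn.
If it is in chest 1 (prior 1/3): chest 2 is available, opened with probability 2/3; weight (1/3)·(2/3) = 2/9.
If it is in chest 2 (prior 1/3): the guide opened chest 2, so this case is ruled out; weight (1/3)·0 = 0.
If it is in chest 3 (prior 1/3): only chest 2 is available, probability 1; weight (1/3)·1 = 1/3.
The weights sum to 5/9.
So P(the ruby in chest 3 | the guide opened chest 2) = (1/3) / (5/9) = 3/5.

3/5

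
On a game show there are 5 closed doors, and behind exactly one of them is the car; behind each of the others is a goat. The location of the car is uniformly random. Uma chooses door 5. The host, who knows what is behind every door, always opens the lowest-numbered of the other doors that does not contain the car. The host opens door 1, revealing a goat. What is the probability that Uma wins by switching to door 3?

Apply Bayes' rule, conditioning on where the car actually is.
If it is behind door 1 (prior 1/5): the host opened door 1, so this case is ruled out; weight (1/5)·0 = 0.
If it is behind any of doors 2, 3, 4, and 5 (prior 1/5 each): door 1 is the lowest-numbered option available, probability 1; weight (1/5)·1 = 1/5 each.
The weights sum to 4/5.
So P(the car behind door 3 | the host opened door 1) = (1/5) / (4/5) = 1/4.

1/4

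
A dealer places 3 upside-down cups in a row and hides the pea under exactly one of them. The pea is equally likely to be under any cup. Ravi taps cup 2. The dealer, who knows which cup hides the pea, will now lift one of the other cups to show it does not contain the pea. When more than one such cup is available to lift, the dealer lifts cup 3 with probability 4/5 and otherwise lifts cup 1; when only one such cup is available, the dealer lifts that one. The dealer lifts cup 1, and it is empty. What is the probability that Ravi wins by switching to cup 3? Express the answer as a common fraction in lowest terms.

5/6

Apply Bayes' rule, conditioning on where the pea actually is.
If it is under cup 1 (prior 1/3): the dealer opened cup 1, so this case is ruled out; weight (1/3)·0 = 0.
If it is under cup 2 (prior 1/3): cup 3 is available but not opened, probability 1/5; weight (1/3)·(1/5) = 1/15.
If it is under cup 3 (prior 1/3): only cup 1 is available, probability 1; weight (1/3)·1 = 1/3.
The weights sum to 2/5.
So P(the pea under cup 3 | the dealer opened cup 1) = (1/3) / (2/5) = 5/6.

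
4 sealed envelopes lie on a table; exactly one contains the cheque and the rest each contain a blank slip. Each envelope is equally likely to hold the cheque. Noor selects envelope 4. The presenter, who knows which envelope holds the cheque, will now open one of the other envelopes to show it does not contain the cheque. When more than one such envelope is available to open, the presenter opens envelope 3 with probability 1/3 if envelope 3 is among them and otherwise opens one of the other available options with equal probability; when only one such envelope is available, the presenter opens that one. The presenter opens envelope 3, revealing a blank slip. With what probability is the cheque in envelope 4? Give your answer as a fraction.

1/3

Apply Bayes' rule, conditioning on where the cheque actually is.
If it is in any of envelopes 1, 2, and 4 (prior 1/4 each): envelope 3 is available, opened with probability 1/3; weight (1/4)·(1/3) = 1/12 each.
If it is in envelope 3 (prior 1/4): the presenter opened envelope 3, so this case is ruled out; weight (1/4)·0 = 0.
The weights sum to 1/4.
So P(the cheque in envelope 4 | the presenter opened envelope 3) = (1/12) / (1/4) = 1/3.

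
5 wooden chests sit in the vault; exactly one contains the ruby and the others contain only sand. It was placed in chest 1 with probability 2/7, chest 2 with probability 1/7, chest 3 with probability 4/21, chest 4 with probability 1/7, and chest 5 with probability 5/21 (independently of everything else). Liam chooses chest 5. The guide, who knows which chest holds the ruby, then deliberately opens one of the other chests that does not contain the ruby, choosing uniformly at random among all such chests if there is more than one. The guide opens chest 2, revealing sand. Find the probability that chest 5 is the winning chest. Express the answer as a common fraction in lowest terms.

Condition on the true location of the ruby.
If it is in chest 1 (prior 2/7): the guide has 3 equally likely choices, so probability 1/3; weight (2/7)·(1/3) = 2/21.
If it is in chest 2 (prior 1/7): the guide opened chest 2, so this case is ruled out; weight (1/7)·0 = 0.
If it is in chest 3 (prior 4/21): the guide has 3 equally likely choices, so probability 1/3; weight (4/21)·(1/3) = 4/63.
If it is in chest 4 (prior 1/7): the guide has 3 equally likely choices, so probability 1/3; weight (1/7)·(1/3) = 1/21.
If it is in chest 5 (prior 5/21): the guide has 4 equally likely choices, so probability 1/4; weight (5/21)·(1/4) = 5/84.
The weights sum to 67/252.
So P(the ruby in chest 5 | the guide opened chest 2) = (5/84) / (67/252) = 15/67.

15/67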